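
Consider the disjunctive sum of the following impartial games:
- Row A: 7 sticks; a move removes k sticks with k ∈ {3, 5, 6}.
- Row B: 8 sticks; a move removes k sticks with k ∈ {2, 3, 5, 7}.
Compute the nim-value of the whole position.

Grundy values for row A (subtraction set {3, 5, 6}):
k:     0  1  2  3  4  5  6  7
g(k):  0  0  0  1  1  1  2  2
So g(7) = 2.
Build the Grundy sequence for row B with g(k) = mex{g(k−s) : s ∈ {2, 3, 5, 7}, s ≤ k}:
g(0) = mex{} = 0
g(1) = mex{} = 0
g(2) = mex{0} = 1
g(3) = mex{0} = 1
g(4) = mex{0,1} = 2
g(5) = mex{0,1} = 2
g(6) = mex{0,1,2} = 3
g(7) = mex{0,1,2} = 3
g(8) = mex{0,1,2,3} = 4
So g(8) = 4.
The value of a disjunctive sum is the nim-sum of the parts.
Combined value = 2 XOR 4 = 6.

6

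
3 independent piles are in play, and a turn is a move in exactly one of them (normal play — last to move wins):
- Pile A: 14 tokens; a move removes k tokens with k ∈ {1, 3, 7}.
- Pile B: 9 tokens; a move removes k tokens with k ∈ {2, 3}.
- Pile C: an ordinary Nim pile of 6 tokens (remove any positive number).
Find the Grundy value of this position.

4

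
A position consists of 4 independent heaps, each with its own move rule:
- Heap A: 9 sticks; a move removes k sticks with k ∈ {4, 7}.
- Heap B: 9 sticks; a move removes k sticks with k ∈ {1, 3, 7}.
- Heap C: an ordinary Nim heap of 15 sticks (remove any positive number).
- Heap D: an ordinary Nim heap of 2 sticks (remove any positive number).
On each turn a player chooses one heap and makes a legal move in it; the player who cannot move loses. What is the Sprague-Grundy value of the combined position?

14

Grundy values for heap A (subtraction set {4, 7}):
g(0) = mex{} = 0
g(1) = mex{} = 0
g(2) = mex{} = 0
g(3) = mex{} = 0
g(4) = mex{0} = 1
g(5) = mex{0} = 1
g(6) = mex{0} = 1
g(7) = mex{0} = 1
g(8) = mex{0,1} = 2
g(9) = mex{0,1} = 2
So g(9) = 2.
For heap B, compute g(0), g(1), … with moves {1, 3, 7}:
k:     0  1  2  3  4  5  6  7  8  9
g(k):  0  1  0  1  0  1  0  1  0  1
So g(9) = 1.
Heap C is a plain Nim heap of size 15, so its Grundy value is 15.
Heap D is a plain Nim heap of size 2, so its Grundy value is 2.
The value of a disjunctive sum is the nim-sum of the parts.
Combined value = 2 XOR 1 XOR 15 XOR 2 = 14.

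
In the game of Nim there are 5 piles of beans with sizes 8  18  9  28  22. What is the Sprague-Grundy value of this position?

Write each in binary and XOR column by column:
  01000  (8)
  10010  (18)
  01001  (9)
  11100  (28)
  10110  (22)
  -----
  11001  (25)

25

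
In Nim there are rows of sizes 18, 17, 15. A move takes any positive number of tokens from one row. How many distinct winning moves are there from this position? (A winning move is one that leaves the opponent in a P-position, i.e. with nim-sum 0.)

1

In binary:
  10010  (18)
  10001  (17)
  01111  (15)
  -----
  01100  (12)
The overall nim-sum is X = 12. A row of size p has a winning move iff p XOR X < p (reduce it to p XOR X).
  18: 18 XOR 12 = 30 ≥ 18 — no move.
  17: 17 XOR 12 = 29 ≥ 17 — no move.
  15: 15 XOR 12 = 3 < 15 — winning move (to 3).
That gives 1 winning move.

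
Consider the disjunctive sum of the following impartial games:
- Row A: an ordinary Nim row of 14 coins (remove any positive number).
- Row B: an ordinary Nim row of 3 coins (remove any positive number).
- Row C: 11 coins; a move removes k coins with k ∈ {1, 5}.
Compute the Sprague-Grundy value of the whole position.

12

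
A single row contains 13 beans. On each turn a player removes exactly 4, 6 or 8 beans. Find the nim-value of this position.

Grundy values for subtraction set {4, 6, 8}:
g(0) = mex{} = 0
g(1) = mex{} = 0
g(2) = mex{} = 0
g(3) = mex{} = 0
g(4) = mex{0} = 1
g(5) = mex{0} = 1
g(6) = mex{0} = 1
g(7) = mex{0} = 1
g(8) = mex{0,1} = 2
g(9) = mex{0,1} = 2
g(10) = mex{0,1} = 2
g(11) = mex{0,1} = 2
g(12) = mex{1,2} = 0
g(13) = mex{1,2} = 0
So g(13) = 0.

0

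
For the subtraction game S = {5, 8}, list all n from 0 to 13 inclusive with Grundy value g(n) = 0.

Compute g(0), g(1), … for moves {5, 8}:
g(0) = mex{} = 0
g(1) = mex{} = 0
g(2) = mex{} = 0
g(3) = mex{} = 0
g(4) = mex{} = 0
g(5) = mex{0} = 1
g(6) = mex{0} = 1
g(7) = mex{0} = 1
g(8) = mex{0} = 1
g(9) = mex{0} = 1
g(10) = mex{0,1} = 2
g(11) = mex{0,1} = 2
g(12) = mex{0,1} = 2
g(13) = mex{1} = 0
The P-positions (g = 0) in 0..13 are 0, 1, 2, 3, 4, 13.

0, 1, 2, 3, 4, 13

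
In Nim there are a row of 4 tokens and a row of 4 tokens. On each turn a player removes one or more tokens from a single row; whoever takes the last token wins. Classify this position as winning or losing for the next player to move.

Losing position

Compute the nim-sum pairwise:
4 ⊕ 4 = 0
The nim-sum is 0, so this is a P-position: the player to move is in a losing position under optimal play.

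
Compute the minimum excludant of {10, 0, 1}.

2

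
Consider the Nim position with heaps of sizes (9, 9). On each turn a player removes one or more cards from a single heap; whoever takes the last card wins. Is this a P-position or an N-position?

Compute the nim-sum pairwise:
9 XOR 9 = 0
The nim-sum is 0, so this is a P-position: the player to move is in a losing position under optimal play.

P-position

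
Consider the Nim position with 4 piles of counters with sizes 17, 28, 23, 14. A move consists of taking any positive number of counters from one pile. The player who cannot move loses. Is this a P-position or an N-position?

Nim-sum: 17 ^ 28 ^ 23 ^ 14 = 20.
The nim-sum is 20 ≠ 0, so this is an N-position: the player to move can win.

N-position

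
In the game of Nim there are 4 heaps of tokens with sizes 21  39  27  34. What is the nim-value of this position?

Bitwise XOR of the heap sizes:
  010101  (21)
  100111  (39)
  011011  (27)
  100010  (34)
  ------
  001011  (11)

11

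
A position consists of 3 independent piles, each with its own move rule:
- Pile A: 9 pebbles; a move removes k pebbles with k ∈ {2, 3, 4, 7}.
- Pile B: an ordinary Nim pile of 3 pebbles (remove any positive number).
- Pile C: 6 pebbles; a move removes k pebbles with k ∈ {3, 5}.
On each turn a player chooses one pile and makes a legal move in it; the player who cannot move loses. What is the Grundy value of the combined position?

Build the Grundy sequence for pile A with g(k) = mex{g(k−s) : s ∈ {2, 3, 4, 7}, s ≤ k}:
k:     0  1  2  3  4  5  6  7  8  9
g(k):  0  0  1  1  2  2  0  3  1  4
So g(9) = 4.
Pile B is a plain Nim pile of size 3, so its Grundy value is 3.
Grundy values for pile C (subtraction set {3, 5}):
g(0) = mex{} = 0
g(1) = mex{} = 0
g(2) = mex{} = 0
g(3) = mex{0} = 1
g(4) = mex{0} = 1
g(5) = mex{0} = 1
g(6) = mex{0,1} = 2
So g(6) = 2.
The value of a disjunctive sum is the nim-sum of the parts.
Combined value = 4 XOR 3 XOR 2 = 5.

5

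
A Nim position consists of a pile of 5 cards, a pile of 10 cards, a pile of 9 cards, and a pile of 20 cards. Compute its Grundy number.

Nim-sum: 5 ⊕ 10 ⊕ 9 ⊕ 20 = 18.

18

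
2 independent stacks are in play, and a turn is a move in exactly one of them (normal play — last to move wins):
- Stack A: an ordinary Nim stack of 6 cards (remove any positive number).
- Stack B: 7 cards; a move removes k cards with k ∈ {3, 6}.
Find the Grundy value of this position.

4

Stack A is a plain Nim stack of size 6, so its Grundy value is 6.
For stack B, compute g(0), g(1), … with moves {3, 6}:
g(0) = mex{} = 0
g(1) = mex{} = 0
g(2) = mex{} = 0
g(3) = mex{0} = 1
g(4) = mex{0} = 1
g(5) = mex{0} = 1
g(6) = mex{0,1} = 2
g(7) = mex{0,1} = 2
So g(7) = 2.
By the Sprague-Grundy theorem, the Grundy value of a sum of independent games is the XOR of the component values.
Combined value = 6 ⊕ 2 = 4.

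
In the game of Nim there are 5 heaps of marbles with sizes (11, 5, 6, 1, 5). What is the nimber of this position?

Nim-sum: 11 ^ 5 ^ 6 ^ 1 ^ 5 = 12.

12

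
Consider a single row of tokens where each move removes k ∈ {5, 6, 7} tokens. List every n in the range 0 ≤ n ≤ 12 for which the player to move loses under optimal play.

0, 1, 2, 3, 4, 12

Build the Grundy sequence with g(k) = mex{g(k−s) : s ∈ {5, 6, 7}, s ≤ k}:
g(0) = mex{} = 0
g(1) = mex{} = 0
g(2) = mex{} = 0
g(3) = mex{} = 0
g(4) = mex{} = 0
g(5) = mex{0} = 1
g(6) = mex{0} = 1
g(7) = mex{0} = 1
g(8) = mex{0} = 1
g(9) = mex{0} = 1
g(10) = mex{0,1} = 2
g(11) = mex{0,1} = 2
g(12) = mex{1} = 0
The P-positions (g = 0) in 0..12 are 0, 1, 2, 3, 4, 12.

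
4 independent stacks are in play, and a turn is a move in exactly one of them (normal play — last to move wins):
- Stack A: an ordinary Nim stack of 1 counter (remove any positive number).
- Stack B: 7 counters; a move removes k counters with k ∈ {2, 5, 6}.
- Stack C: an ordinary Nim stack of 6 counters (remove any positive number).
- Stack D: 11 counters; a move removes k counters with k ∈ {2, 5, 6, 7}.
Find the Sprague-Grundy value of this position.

7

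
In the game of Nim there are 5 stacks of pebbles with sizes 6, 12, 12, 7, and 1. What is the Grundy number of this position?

0

Compute the nim-sum pairwise:
6 ⊕ 12 = 10
10 ⊕ 12 = 6
6 ⊕ 7 = 1
1 ⊕ 1 = 0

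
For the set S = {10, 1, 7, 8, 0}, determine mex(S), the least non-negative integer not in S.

2

The values 0, 1 are all present; 2 is the first non-negative integer missing from the set.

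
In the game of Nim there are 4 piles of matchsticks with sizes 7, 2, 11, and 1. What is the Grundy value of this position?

Compute the nim-sum pairwise:
7 ⊕ 2 = 5
5 ⊕ 11 = 14
14 ⊕ 1 = 15

15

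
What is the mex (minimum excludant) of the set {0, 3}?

0 is in the set but 1 is not, so the mex is 1.

1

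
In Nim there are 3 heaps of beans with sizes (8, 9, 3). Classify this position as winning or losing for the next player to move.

Winning position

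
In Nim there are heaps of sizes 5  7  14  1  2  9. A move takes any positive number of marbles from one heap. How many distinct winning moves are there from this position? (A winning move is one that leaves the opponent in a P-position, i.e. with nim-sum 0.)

3

Nim-sum: 5 ^ 7 ^ 14 ^ 1 ^ 2 ^ 9 = 6.
The overall nim-sum is X = 6. A heap of size p has a winning move iff p XOR X < p (reduce it to p XOR X).
  5: 5 XOR 6 = 3 < 5 — winning move (to 3).
  7: 7 XOR 6 = 1 < 7 — winning move (to 1).
  14: 14 XOR 6 = 8 < 14 — winning move (to 8).
  1: 1 XOR 6 = 7 ≥ 1 — no move.
  2: 2 XOR 6 = 4 ≥ 2 — no move.
  9: 9 XOR 6 = 15 ≥ 9 — no move.
That gives 3 winning moves.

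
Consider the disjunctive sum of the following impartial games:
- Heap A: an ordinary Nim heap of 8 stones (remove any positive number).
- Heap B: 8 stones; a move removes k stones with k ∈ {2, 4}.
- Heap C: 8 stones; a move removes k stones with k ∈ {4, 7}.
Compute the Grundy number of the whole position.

Heap A is a plain Nim heap of size 8, so its Grundy value is 8.
For heap B, compute g(0), g(1), … with moves {2, 4}:
g(0) = mex{} = 0
g(1) = mex{} = 0
g(2) = mex{0} = 1
g(3) = mex{0} = 1
g(4) = mex{0,1} = 2
g(5) = mex{0,1} = 2
g(6) = mex{1,2} = 0
g(7) = mex{1,2} = 0
g(8) = mex{0,2} = 1
So g(8) = 1.
For heap C, compute g(0), g(1), … with moves {4, 7}:
k:     0  1  2  3  4  5  6  7  8
g(k):  0  0  0  0  1  1  1  1  2
So g(8) = 2.
By the Sprague-Grundy theorem, the Grundy value of a sum of independent games is the XOR of the component values.
Combined value = 8 ⊕ 1 ⊕ 2 = 11.

11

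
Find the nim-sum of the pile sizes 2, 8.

Bitwise XOR of the heap sizes:
  0010  (2)
  1000  (8)
  ----
  1010  (10)

10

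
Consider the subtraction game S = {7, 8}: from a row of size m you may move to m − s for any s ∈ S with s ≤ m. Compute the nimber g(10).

1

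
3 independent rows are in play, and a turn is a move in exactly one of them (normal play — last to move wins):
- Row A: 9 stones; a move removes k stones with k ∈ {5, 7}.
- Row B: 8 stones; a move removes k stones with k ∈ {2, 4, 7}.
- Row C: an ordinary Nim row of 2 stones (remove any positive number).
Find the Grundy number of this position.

2

Grundy values for row A (subtraction set {5, 7}):
g(0) = mex{} = 0
g(1) = mex{} = 0
g(2) = mex{} = 0
g(3) = mex{} = 0
g(4) = mex{} = 0
g(5) = mex{0} = 1
g(6) = mex{0} = 1
g(7) = mex{0} = 1
g(8) = mex{0} = 1
g(9) = mex{0} = 1
So g(9) = 1.
Grundy values for row B (subtraction set {2, 4, 7}):
k:     0  1  2  3  4  5  6  7  8
g(k):  0  0  1  1  2  2  0  3  1
So g(8) = 1.
Row C is a plain Nim row of size 2, so its Grundy value is 2.
The value of a disjunctive sum is the nim-sum of the parts.
Combined value = 1 XOR 1 XOR 2 = 2.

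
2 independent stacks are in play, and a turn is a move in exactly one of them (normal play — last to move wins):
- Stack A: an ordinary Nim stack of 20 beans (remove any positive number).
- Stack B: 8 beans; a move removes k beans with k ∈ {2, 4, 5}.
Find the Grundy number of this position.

20

Stack A is a plain Nim stack of size 20, so its Grundy value is 20.
Grundy values for stack B (subtraction set {2, 4, 5}):
k:     0  1  2  3  4  5  6  7  8
g(k):  0  0  1  1  2  2  3  0  0
So g(8) = 0.
By the Sprague-Grundy theorem, the Grundy value of a sum of independent games is the XOR of the component values.
Combined value = 20 XOR 0 = 20.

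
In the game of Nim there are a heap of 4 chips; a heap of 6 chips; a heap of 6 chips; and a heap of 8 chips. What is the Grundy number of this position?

Compute the nim-sum pairwise:
4 XOR 6 = 2
2 XOR 6 = 4
4 XOR 8 = 12

12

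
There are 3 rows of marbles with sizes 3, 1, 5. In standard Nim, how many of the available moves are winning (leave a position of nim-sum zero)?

1

Nim-sum: 3 XOR 1 XOR 5 = 7.
The overall nim-sum is X = 7. A row of size p has a winning move iff p XOR X < p (reduce it to p XOR X).
  3: 3 XOR 7 = 4 ≥ 3 — no move.
  1: 1 XOR 7 = 6 ≥ 1 — no move.
  5: 5 XOR 7 = 2 < 5 — winning move (to 2).
That gives 1 winning move.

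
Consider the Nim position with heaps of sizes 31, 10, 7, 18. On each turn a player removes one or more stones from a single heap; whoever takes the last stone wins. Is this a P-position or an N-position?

Nim-sum: 31 ⊕ 10 ⊕ 7 ⊕ 18 = 0.
The nim-sum is 0, so this is a P-position: the player to move is in a losing position under optimal play.

P-position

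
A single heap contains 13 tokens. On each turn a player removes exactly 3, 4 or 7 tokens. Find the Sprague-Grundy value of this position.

1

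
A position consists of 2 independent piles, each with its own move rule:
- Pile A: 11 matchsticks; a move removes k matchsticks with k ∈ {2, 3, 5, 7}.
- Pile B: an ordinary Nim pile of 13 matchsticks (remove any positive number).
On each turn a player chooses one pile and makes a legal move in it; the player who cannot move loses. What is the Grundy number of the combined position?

Grundy values for pile A (subtraction set {2, 3, 5, 7}):
g(0) = mex{} = 0
g(1) = mex{} = 0
g(2) = mex{0} = 1
g(3) = mex{0} = 1
g(4) = mex{0,1} = 2
g(5) = mex{0,1} = 2
g(6) = mex{0,1,2} = 3
g(7) = mex{0,1,2} = 3
g(8) = mex{0,1,2,3} = 4
g(9) = mex{1,2,3} = 0
g(10) = mex{1,2,3,4} = 0
g(11) = mex{0,2,3,4} = 1
So g(11) = 1.
Pile B is a plain Nim pile of size 13, so its Grundy value is 13.
The value of a disjunctive sum is the nim-sum of the parts.
Combined value = 1 XOR 13 = 12.

12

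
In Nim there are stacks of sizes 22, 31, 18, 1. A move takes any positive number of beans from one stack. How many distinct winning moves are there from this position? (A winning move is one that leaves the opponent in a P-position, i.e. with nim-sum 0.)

Nim-sum: 22 ⊕ 31 ⊕ 18 ⊕ 1 = 26.
The overall nim-sum is X = 26. A stack of size p has a winning move iff p XOR X < p (reduce it to p XOR X).
  22: 22 XOR 26 = 12 < 22 — winning move (to 12).
  31: 31 XOR 26 = 5 < 31 — winning move (to 5).
  18: 18 XOR 26 = 8 < 18 — winning move (to 8).
  1: 1 XOR 26 = 27 ≥ 1 — no move.
That gives 3 winning moves.

3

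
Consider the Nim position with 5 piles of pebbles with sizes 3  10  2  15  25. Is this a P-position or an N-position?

Compute the nim-sum pairwise:
3 ⊕ 10 = 9
9 ⊕ 2 = 11
11 ⊕ 15 = 4
4 ⊕ 25 = 29
The nim-sum is 29 ≠ 0, so this is an N-position: the player to move can win.

N-position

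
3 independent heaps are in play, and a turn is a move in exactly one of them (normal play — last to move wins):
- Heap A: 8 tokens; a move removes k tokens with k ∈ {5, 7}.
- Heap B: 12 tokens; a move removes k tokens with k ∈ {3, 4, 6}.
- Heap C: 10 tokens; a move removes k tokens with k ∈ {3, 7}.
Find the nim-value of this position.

Build the Grundy sequence for heap A with g(k) = mex{g(k−s) : s ∈ {5, 7}, s ≤ k}:
k:     0  1  2  3  4  5  6  7  8
g(k):  0  0  0  0  0  1  1  1  1
So g(8) = 1.
Build the Grundy sequence for heap B with g(k) = mex{g(k−s) : s ∈ {3, 4, 6}, s ≤ k}:
g(0) = mex{} = 0
g(1) = mex{} = 0
g(2) = mex{} = 0
g(3) = mex{0} = 1
g(4) = mex{0} = 1
g(5) = mex{0} = 1
g(6) = mex{0,1} = 2
g(7) = mex{0,1} = 2
g(8) = mex{0,1} = 2
g(9) = mex{1,2} = 0
g(10) = mex{1,2} = 0
g(11) = mex{1,2} = 0
g(12) = mex{0,2} = 1
So g(12) = 1.
Grundy values for heap C (subtraction set {3, 7}):
g(0) = mex{} = 0
g(1) = mex{} = 0
g(2) = mex{} = 0
g(3) = mex{0} = 1
g(4) = mex{0} = 1
g(5) = mex{0} = 1
g(6) = mex{1} = 0
g(7) = mex{0,1} = 2
g(8) = mex{0,1} = 2
g(9) = mex{0} = 1
g(10) = mex{1,2} = 0
So g(10) = 0.
By the Sprague-Grundy theorem, the Grundy value of a sum of independent games is the XOR of the component values.
Combined value = 1 XOR 1 XOR 0 = 0.

0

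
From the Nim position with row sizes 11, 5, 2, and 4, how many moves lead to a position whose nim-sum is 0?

1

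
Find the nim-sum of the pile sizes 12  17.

29

Nim-sum: 12 ^ 17 = 29.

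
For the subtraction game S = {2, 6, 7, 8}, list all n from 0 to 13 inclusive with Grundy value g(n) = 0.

Compute g(0), g(1), … for moves {2, 6, 7, 8}:
g(0) = mex{} = 0
g(1) = mex{} = 0
g(2) = mex{0} = 1
g(3) = mex{0} = 1
g(4) = mex{1} = 0
g(5) = mex{1} = 0
g(6) = mex{0} = 1
g(7) = mex{0} = 1
g(8) = mex{0,1} = 2
g(9) = mex{0,1} = 2
g(10) = mex{0,1,2} = 3
g(11) = mex{0,1,2} = 3
g(12) = mex{0,1,3} = 2
g(13) = mex{0,1,3} = 2
The P-positions (g = 0) in 0..13 are 0, 1, 4, 5.

0, 1, 4, 5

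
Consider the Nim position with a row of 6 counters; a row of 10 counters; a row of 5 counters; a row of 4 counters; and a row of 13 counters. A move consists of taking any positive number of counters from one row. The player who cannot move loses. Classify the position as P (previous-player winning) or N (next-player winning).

Bitwise XOR of the heap sizes:
  0110  (6)
  1010  (10)
  0101  (5)
  0100  (4)
  1101  (13)
  ----
  0000  (0)
The nim-sum is 0, so this is a P-position: the player to move is in a losing position under optimal play.

P-position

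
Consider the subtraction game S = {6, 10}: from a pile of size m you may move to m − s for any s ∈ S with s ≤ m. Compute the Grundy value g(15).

Build the Grundy sequence with g(k) = mex{g(k−s) : s ∈ {6, 10}, s ≤ k}:
k:     0  1  2  3  4  5  6  7  8  9 10 11 12 13 14 15
g(k):  0  0  0  0  0  0  1  1  1  1  1  1  2  2  2  2
So g(15) = 2.

2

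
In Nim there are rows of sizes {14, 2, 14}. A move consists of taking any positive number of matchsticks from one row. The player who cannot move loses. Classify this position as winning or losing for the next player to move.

Winning position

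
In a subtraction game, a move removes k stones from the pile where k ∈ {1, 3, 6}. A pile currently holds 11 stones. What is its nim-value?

0

Grundy values for subtraction set {1, 3, 6}:
g(0) = mex{} = 0
g(1) = mex{0} = 1
g(2) = mex{1} = 0
g(3) = mex{0} = 1
g(4) = mex{1} = 0
g(5) = mex{0} = 1
g(6) = mex{0,1} = 2
g(7) = mex{0,1,2} = 3
g(8) = mex{0,1,3} = 2
g(9) = mex{1,2} = 0
g(10) = mex{0,3} = 1
g(11) = mex{1,2} = 0
So g(11) = 0.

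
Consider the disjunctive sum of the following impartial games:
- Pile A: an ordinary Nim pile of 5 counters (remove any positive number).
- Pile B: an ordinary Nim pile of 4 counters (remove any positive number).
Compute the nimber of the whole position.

Pile A is a plain Nim pile of size 5, so its Grundy value is 5.
Pile B is a plain Nim pile of size 4, so its Grundy value is 4.
The value of a disjunctive sum is the nim-sum of the parts.
Combined value = 5 XOR 4 = 1.

1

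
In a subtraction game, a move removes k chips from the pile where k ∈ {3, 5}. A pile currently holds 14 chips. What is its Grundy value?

Build the Grundy sequence with g(k) = mex{g(k−s) : s ∈ {3, 5}, s ≤ k}:
k:     0  1  2  3  4  5  6  7  8  9 10 11 12 13 14
g(k):  0  0  0  1  1  1  2  2  0  0  0  1  1  1  2
So g(14) = 2.

2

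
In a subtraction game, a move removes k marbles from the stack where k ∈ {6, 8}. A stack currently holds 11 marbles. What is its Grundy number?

Build the Grundy sequence with g(k) = mex{g(k−s) : s ∈ {6, 8}, s ≤ k}:
g(0) = mex{} = 0
g(1) = mex{} = 0
g(2) = mex{} = 0
g(3) = mex{} = 0
g(4) = mex{} = 0
g(5) = mex{} = 0
g(6) = mex{0} = 1
g(7) = mex{0} = 1
g(8) = mex{0} = 1
g(9) = mex{0} = 1
g(10) = mex{0} = 1
g(11) = mex{0} = 1
So g(11) = 1.

1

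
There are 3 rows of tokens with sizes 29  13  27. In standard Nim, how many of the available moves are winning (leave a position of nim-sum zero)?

Bitwise XOR of the heap sizes:
  11101  (29)
  01101  (13)
  11011  (27)
  -----
  01011  (11)
The overall nim-sum is X = 11. A row of size p has a winning move iff p XOR X < p (reduce it to p XOR X).
  29: 29 XOR 11 = 22 < 29 — winning move (to 22).
  13: 13 XOR 11 = 6 < 13 — winning move (to 6).
  27: 27 XOR 11 = 16 < 27 — winning move (to 16).
That gives 3 winning moves.

3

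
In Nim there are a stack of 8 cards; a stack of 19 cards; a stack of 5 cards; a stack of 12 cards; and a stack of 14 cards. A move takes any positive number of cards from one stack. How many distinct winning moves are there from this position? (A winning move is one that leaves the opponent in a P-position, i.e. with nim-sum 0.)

1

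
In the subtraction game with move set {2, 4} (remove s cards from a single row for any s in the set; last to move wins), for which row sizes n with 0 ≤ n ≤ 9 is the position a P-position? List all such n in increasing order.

0, 1, 6, 7

Grundy values for subtraction set {2, 4}:
g(0) = mex{} = 0
g(1) = mex{} = 0
g(2) = mex{0} = 1
g(3) = mex{0} = 1
g(4) = mex{0,1} = 2
g(5) = mex{0,1} = 2
g(6) = mex{1,2} = 0
g(7) = mex{1,2} = 0
g(8) = mex{0,2} = 1
g(9) = mex{0,2} = 1
The P-positions (g = 0) in 0..9 are 0, 1, 6, 7.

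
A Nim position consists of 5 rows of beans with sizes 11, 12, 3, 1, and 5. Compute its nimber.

0

Compute the nim-sum pairwise:
11 ^ 12 = 7
7 ^ 3 = 4
4 ^ 1 = 5
5 ^ 5 = 0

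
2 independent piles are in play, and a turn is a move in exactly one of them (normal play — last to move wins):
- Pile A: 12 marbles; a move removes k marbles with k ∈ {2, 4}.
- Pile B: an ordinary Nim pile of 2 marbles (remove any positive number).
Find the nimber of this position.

2

Build the Grundy sequence for pile A with g(k) = mex{g(k−s) : s ∈ {2, 4}, s ≤ k}:
g(0) = mex{} = 0
g(1) = mex{} = 0
g(2) = mex{0} = 1
g(3) = mex{0} = 1
g(4) = mex{0,1} = 2
g(5) = mex{0,1} = 2
g(6) = mex{1,2} = 0
g(7) = mex{1,2} = 0
g(8) = mex{0,2} = 1
g(9) = mex{0,2} = 1
g(10) = mex{0,1} = 2
g(11) = mex{0,1} = 2
g(12) = mex{1,2} = 0
So g(12) = 0.
Pile B is a plain Nim pile of size 2, so its Grundy value is 2.
By the Sprague-Grundy theorem, the Grundy value of a sum of independent games is the XOR of the component values.
Combined value = 0 XOR 2 = 2.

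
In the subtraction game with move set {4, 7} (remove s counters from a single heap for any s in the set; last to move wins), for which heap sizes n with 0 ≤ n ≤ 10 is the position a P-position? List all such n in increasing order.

Compute g(0), g(1), … for moves {4, 7}:
g(0) = mex{} = 0
g(1) = mex{} = 0
g(2) = mex{} = 0
g(3) = mex{} = 0
g(4) = mex{0} = 1
g(5) = mex{0} = 1
g(6) = mex{0} = 1
g(7) = mex{0} = 1
g(8) = mex{0,1} = 2
g(9) = mex{0,1} = 2
g(10) = mex{0,1} = 2
The P-positions (g = 0) in 0..10 are 0, 1, 2, 3.

0, 1, 2, 3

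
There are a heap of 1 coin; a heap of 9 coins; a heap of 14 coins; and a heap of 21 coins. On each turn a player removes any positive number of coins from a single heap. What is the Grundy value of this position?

Compute the nim-sum pairwise:
1 ⊕ 9 = 8
8 ⊕ 14 = 6
6 ⊕ 21 = 19

19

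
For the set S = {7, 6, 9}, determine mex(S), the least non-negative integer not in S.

0 is not in the set, so the mex is 0.

0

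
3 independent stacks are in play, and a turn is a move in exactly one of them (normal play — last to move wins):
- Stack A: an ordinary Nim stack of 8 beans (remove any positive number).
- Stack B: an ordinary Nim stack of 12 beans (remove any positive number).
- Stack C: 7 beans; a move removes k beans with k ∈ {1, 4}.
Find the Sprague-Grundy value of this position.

Stack A is a plain Nim stack of size 8, so its Grundy value is 8.
Stack B is a plain Nim stack of size 12, so its Grundy value is 12.
Build the Grundy sequence for stack C with g(k) = mex{g(k−s) : s ∈ {1, 4}, s ≤ k}:
g(0) = mex{} = 0
g(1) = mex{0} = 1
g(2) = mex{1} = 0
g(3) = mex{0} = 1
g(4) = mex{0,1} = 2
g(5) = mex{1,2} = 0
g(6) = mex{0} = 1
g(7) = mex{1} = 0
So g(7) = 0.
By the Sprague-Grundy theorem, the Grundy value of a sum of independent games is the XOR of the component values.
Combined value = 8 ⊕ 12 ⊕ 0 = 4.

4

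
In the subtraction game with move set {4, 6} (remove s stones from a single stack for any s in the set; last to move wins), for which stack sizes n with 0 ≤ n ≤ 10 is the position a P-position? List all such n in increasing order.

Compute g(0), g(1), … for moves {4, 6}:
k:     0  1  2  3  4  5  6  7  8  9 10
g(k):  0  0  0  0  1  1  1  1  2  2  0
The P-positions (g = 0) in 0..10 are 0, 1, 2, 3, 10.

0, 1, 2, 3, 10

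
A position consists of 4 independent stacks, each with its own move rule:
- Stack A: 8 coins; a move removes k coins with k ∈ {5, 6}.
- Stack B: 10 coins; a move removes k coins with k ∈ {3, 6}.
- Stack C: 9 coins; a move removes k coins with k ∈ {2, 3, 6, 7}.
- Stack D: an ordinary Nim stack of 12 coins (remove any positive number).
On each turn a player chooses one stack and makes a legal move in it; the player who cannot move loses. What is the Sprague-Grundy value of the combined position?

13

Build the Grundy sequence for stack A with g(k) = mex{g(k−s) : s ∈ {5, 6}, s ≤ k}:
g(0) = mex{} = 0
g(1) = mex{} = 0
g(2) = mex{} = 0
g(3) = mex{} = 0
g(4) = mex{} = 0
g(5) = mex{0} = 1
g(6) = mex{0} = 1
g(7) = mex{0} = 1
g(8) = mex{0} = 1
So g(8) = 1.
Build the Grundy sequence for stack B with g(k) = mex{g(k−s) : s ∈ {3, 6}, s ≤ k}:
k:     0  1  2  3  4  5  6  7  8  9 10
g(k):  0  0  0  1  1  1  2  2  2  0  0
So g(10) = 0.
Build the Grundy sequence for stack C with g(k) = mex{g(k−s) : s ∈ {2, 3, 6, 7}, s ≤ k}:
k:     0  1  2  3  4  5  6  7  8  9
g(k):  0  0  1  1  2  0  3  1  2  0
So g(9) = 0.
Stack D is a plain Nim stack of size 12, so its Grundy value is 12.
By the Sprague-Grundy theorem, the Grundy value of a sum of independent games is the XOR of the component values.
Combined value = 1 XOR 0 XOR 0 XOR 12 = 13.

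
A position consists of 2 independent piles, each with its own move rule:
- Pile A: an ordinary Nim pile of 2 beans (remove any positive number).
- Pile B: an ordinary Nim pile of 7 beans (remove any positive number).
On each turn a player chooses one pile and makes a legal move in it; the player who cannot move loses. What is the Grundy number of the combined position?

5

Pile A is a plain Nim pile of size 2, so its Grundy value is 2.
Pile B is a plain Nim pile of size 7, so its Grundy value is 7.
The value of a disjunctive sum is the nim-sum of the parts.
Combined value = 2 ⊕ 7 = 5.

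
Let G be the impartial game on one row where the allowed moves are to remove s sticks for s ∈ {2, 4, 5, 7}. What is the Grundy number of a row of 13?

Build the Grundy sequence with g(k) = mex{g(k−s) : s ∈ {2, 4, 5, 7}, s ≤ k}:
g(0) = mex{} = 0
g(1) = mex{} = 0
g(2) = mex{0} = 1
g(3) = mex{0} = 1
g(4) = mex{0,1} = 2
g(5) = mex{0,1} = 2
g(6) = mex{0,1,2} = 3
g(7) = mex{0,1,2} = 3
g(8) = mex{0,1,2,3} = 4
g(9) = mex{1,2,3} = 0
g(10) = mex{1,2,3,4} = 0
g(11) = mex{0,2,3} = 1
g(12) = mex{0,2,3,4} = 1
g(13) = mex{0,1,3,4} = 2
So g(13) = 2.

2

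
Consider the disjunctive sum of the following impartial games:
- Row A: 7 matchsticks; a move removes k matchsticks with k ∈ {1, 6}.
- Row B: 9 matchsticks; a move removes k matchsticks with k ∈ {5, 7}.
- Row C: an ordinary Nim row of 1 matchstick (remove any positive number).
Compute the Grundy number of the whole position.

0

For row A, compute g(0), g(1), … with moves {1, 6}:
g(0) = mex{} = 0
g(1) = mex{0} = 1
g(2) = mex{1} = 0
g(3) = mex{0} = 1
g(4) = mex{1} = 0
g(5) = mex{0} = 1
g(6) = mex{0,1} = 2
g(7) = mex{1,2} = 0
So g(7) = 0.
For row B, compute g(0), g(1), … with moves {5, 7}:
g(0) = mex{} = 0
g(1) = mex{} = 0
g(2) = mex{} = 0
g(3) = mex{} = 0
g(4) = mex{} = 0
g(5) = mex{0} = 1
g(6) = mex{0} = 1
g(7) = mex{0} = 1
g(8) = mex{0} = 1
g(9) = mex{0} = 1
So g(9) = 1.
Row C is a plain Nim row of size 1, so its Grundy value is 1.
By the Sprague-Grundy theorem, the Grundy value of a sum of independent games is the XOR of the component values.
Combined value = 0 ⊕ 1 ⊕ 1 = 0.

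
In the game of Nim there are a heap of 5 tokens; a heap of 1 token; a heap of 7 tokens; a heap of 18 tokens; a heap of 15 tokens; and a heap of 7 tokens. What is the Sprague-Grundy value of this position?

25

Write each in binary and XOR column by column:
  00101  (5)
  00001  (1)
  00111  (7)
  10010  (18)
  01111  (15)
  00111  (7)
  -----
  11001  (25)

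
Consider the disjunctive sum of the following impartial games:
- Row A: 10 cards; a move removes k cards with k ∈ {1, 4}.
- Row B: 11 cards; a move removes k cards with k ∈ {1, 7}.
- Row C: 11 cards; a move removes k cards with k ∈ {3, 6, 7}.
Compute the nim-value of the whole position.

Build the Grundy sequence for row A with g(k) = mex{g(k−s) : s ∈ {1, 4}, s ≤ k}:
k:     0  1  2  3  4  5  6  7  8  9 10
g(k):  0  1  0  1  2  0  1  0  1  2  0
So g(10) = 0.
Grundy values for row B (subtraction set {1, 7}):
g(0) = mex{} = 0
g(1) = mex{0} = 1
g(2) = mex{1} = 0
g(3) = mex{0} = 1
g(4) = mex{1} = 0
g(5) = mex{0} = 1
g(6) = mex{1} = 0
g(7) = mex{0} = 1
g(8) = mex{1} = 0
g(9) = mex{0} = 1
g(10) = mex{1} = 0
g(11) = mex{0} = 1
So g(11) = 1.
For row C, compute g(0), g(1), … with moves {3, 6, 7}:
g(0) = mex{} = 0
g(1) = mex{} = 0
g(2) = mex{} = 0
g(3) = mex{0} = 1
g(4) = mex{0} = 1
g(5) = mex{0} = 1
g(6) = mex{0,1} = 2
g(7) = mex{0,1} = 2
g(8) = mex{0,1} = 2
g(9) = mex{0,1,2} = 3
g(10) = mex{1,2} = 0
g(11) = mex{1,2} = 0
So g(11) = 0.
The value of a disjunctive sum is the nim-sum of the parts.
Combined value = 0 ⊕ 1 ⊕ 0 = 1.

1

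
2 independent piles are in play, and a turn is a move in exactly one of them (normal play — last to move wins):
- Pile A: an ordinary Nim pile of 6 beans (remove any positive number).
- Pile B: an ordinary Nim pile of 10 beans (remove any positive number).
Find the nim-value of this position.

12

Pile A is a plain Nim pile of size 6, so its Grundy value is 6.
Pile B is a plain Nim pile of size 10, so its Grundy value is 10.
By the Sprague-Grundy theorem, the Grundy value of a sum of independent games is the XOR of the component values.
Combined value = 6 XOR 10 = 12.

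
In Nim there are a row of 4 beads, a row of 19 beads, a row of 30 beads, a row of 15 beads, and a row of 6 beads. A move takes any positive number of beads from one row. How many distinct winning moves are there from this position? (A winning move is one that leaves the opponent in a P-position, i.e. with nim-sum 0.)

Write each in binary and XOR column by column:
  00100  (4)
  10011  (19)
  11110  (30)
  01111  (15)
  00110  (6)
  -----
  00000  (0)
The nim-sum is already 0, so every move leaves a nonzero nim-sum — there are no winning moves.

0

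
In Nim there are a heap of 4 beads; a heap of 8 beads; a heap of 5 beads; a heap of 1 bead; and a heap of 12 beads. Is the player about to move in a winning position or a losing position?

Nim-sum: 4 XOR 8 XOR 5 XOR 1 XOR 12 = 4.
The nim-sum is 4 ≠ 0, so this is an N-position: the player to move can win.

Winning position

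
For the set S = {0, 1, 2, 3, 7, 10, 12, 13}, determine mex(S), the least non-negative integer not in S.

The values 0, 1, 2, 3 are all present; 4 is the first non-negative integer missing from the set.

4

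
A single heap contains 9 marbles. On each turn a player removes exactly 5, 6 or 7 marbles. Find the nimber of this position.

1

Compute g(0), g(1), … for moves {5, 6, 7}:
k:     0  1  2  3  4  5  6  7  8  9
g(k):  0  0  0  0  0  1  1  1  1  1
So g(9) = 1.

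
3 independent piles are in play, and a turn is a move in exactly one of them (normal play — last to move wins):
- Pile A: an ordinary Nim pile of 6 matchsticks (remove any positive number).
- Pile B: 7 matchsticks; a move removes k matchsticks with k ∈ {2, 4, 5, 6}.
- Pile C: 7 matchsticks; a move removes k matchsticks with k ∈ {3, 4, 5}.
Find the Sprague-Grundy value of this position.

Pile A is a plain Nim pile of size 6, so its Grundy value is 6.
Build the Grundy sequence for pile B with g(k) = mex{g(k−s) : s ∈ {2, 4, 5, 6}, s ≤ k}:
k:     0  1  2  3  4  5  6  7
g(k):  0  0  1  1  2  2  3  3
So g(7) = 3.
For pile C, compute g(0), g(1), … with moves {3, 4, 5}:
k:     0  1  2  3  4  5  6  7
g(k):  0  0  0  1  1  1  2  2
So g(7) = 2.
The value of a disjunctive sum is the nim-sum of the parts.
Combined value = 6 ⊕ 3 ⊕ 2 = 7.

7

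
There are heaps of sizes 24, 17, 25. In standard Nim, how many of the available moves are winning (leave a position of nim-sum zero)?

Compute the nim-sum pairwise:
24 ^ 17 = 9
9 ^ 25 = 16
The overall nim-sum is X = 16. A heap of size p has a winning move iff p XOR X < p (reduce it to p XOR X).
  24: 24 XOR 16 = 8 < 24 — winning move (to 8).
  17: 17 XOR 16 = 1 < 17 — winning move (to 1).
  25: 25 XOR 16 = 9 < 25 — winning move (to 9).
That gives 3 winning moves.

3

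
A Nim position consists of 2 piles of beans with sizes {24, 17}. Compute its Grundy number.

9

Compute the nim-sum pairwise:
24 ⊕ 17 = 9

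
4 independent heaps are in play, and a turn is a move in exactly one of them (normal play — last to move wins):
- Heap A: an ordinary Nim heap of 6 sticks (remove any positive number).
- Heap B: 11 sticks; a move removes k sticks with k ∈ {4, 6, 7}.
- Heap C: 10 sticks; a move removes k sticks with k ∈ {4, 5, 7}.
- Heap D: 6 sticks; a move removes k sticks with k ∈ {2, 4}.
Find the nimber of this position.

Heap A is a plain Nim heap of size 6, so its Grundy value is 6.
Build the Grundy sequence for heap B with g(k) = mex{g(k−s) : s ∈ {4, 6, 7}, s ≤ k}:
g(0) = mex{} = 0
g(1) = mex{} = 0
g(2) = mex{} = 0
g(3) = mex{} = 0
g(4) = mex{0} = 1
g(5) = mex{0} = 1
g(6) = mex{0} = 1
g(7) = mex{0} = 1
g(8) = mex{0,1} = 2
g(9) = mex{0,1} = 2
g(10) = mex{0,1} = 2
g(11) = mex{1} = 0
So g(11) = 0.
Grundy values for heap C (subtraction set {4, 5, 7}):
g(0) = mex{} = 0
g(1) = mex{} = 0
g(2) = mex{} = 0
g(3) = mex{} = 0
g(4) = mex{0} = 1
g(5) = mex{0} = 1
g(6) = mex{0} = 1
g(7) = mex{0} = 1
g(8) = mex{0,1} = 2
g(9) = mex{0,1} = 2
g(10) = mex{0,1} = 2
So g(10) = 2.
Grundy values for heap D (subtraction set {2, 4}):
g(0) = mex{} = 0
g(1) = mex{} = 0
g(2) = mex{0} = 1
g(3) = mex{0} = 1
g(4) = mex{0,1} = 2
g(5) = mex{0,1} = 2
g(6) = mex{1,2} = 0
So g(6) = 0.
By the Sprague-Grundy theorem, the Grundy value of a sum of independent games is the XOR of the component values.
Combined value = 6 XOR 0 XOR 2 XOR 0 = 4.

4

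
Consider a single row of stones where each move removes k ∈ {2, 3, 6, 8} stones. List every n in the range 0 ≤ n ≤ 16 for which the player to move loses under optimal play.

0, 1, 5, 10, 14, 15

Build the Grundy sequence with g(k) = mex{g(k−s) : s ∈ {2, 3, 6, 8}, s ≤ k}:
k:     0  1  2  3  4  5  6  7  8  9 10 11 12 13 14 15 16
g(k):  0  0  1  1  2  0  3  1  2  2  0  3  1  2  0  0  1
The P-positions (g = 0) in 0..16 are 0, 1, 5, 10, 14, 15.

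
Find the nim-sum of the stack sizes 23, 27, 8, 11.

15

In binary:
  10111  (23)
  11011  (27)
  01000  (8)
  01011  (11)
  -----
  01111  (15)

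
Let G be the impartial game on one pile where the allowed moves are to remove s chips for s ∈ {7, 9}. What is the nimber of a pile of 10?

Grundy values for subtraction set {7, 9}:
k:     0  1  2  3  4  5  6  7  8  9 10
g(k):  0  0  0  0  0  0  0  1  1  1  1
So g(10) = 1.

1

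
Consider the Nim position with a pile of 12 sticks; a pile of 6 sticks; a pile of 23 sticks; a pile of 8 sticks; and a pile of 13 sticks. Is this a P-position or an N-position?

Nim-sum: 12 ⊕ 6 ⊕ 23 ⊕ 8 ⊕ 13 = 24.
The nim-sum is 24 ≠ 0, so this is an N-position: the player to move can win.

N-position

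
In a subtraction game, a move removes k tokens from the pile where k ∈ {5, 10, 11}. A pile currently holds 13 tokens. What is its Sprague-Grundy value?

2

Compute g(0), g(1), … for moves {5, 10, 11}:
g(0) = mex{} = 0
g(1) = mex{} = 0
g(2) = mex{} = 0
g(3) = mex{} = 0
g(4) = mex{} = 0
g(5) = mex{0} = 1
g(6) = mex{0} = 1
g(7) = mex{0} = 1
g(8) = mex{0} = 1
g(9) = mex{0} = 1
g(10) = mex{0,1} = 2
g(11) = mex{0,1} = 2
g(12) = mex{0,1} = 2
g(13) = mex{0,1} = 2
So g(13) = 2.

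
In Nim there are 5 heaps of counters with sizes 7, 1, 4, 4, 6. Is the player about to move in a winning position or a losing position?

Losing position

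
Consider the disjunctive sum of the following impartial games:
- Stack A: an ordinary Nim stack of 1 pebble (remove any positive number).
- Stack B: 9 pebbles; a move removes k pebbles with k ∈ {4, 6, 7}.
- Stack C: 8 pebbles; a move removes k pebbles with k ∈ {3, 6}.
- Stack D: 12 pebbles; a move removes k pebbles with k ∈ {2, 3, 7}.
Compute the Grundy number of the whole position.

Stack A is a plain Nim stack of size 1, so its Grundy value is 1.
Grundy values for stack B (subtraction set {4, 6, 7}):
g(0) = mex{} = 0
g(1) = mex{} = 0
g(2) = mex{} = 0
g(3) = mex{} = 0
g(4) = mex{0} = 1
g(5) = mex{0} = 1
g(6) = mex{0} = 1
g(7) = mex{0} = 1
g(8) = mex{0,1} = 2
g(9) = mex{0,1} = 2
So g(9) = 2.
Grundy values for stack C (subtraction set {3, 6}):
g(0) = mex{} = 0
g(1) = mex{} = 0
g(2) = mex{} = 0
g(3) = mex{0} = 1
g(4) = mex{0} = 1
g(5) = mex{0} = 1
g(6) = mex{0,1} = 2
g(7) = mex{0,1} = 2
g(8) = mex{0,1} = 2
So g(8) = 2.
For stack D, compute g(0), g(1), … with moves {2, 3, 7}:
g(0) = mex{} = 0
g(1) = mex{} = 0
g(2) = mex{0} = 1
g(3) = mex{0} = 1
g(4) = mex{0,1} = 2
g(5) = mex{1} = 0
g(6) = mex{1,2} = 0
g(7) = mex{0,2} = 1
g(8) = mex{0} = 1
g(9) = mex{0,1} = 2
g(10) = mex{1} = 0
g(11) = mex{1,2} = 0
g(12) = mex{0,2} = 1
So g(12) = 1.
By the Sprague-Grundy theorem, the Grundy value of a sum of independent games is the XOR of the component values.
Combined value = 1 ⊕ 2 ⊕ 2 ⊕ 1 = 0.

0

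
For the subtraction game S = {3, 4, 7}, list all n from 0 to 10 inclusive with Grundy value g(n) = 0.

0, 1, 2, 10

Grundy values for subtraction set {3, 4, 7}:
k:     0  1  2  3  4  5  6  7  8  9 10
g(k):  0  0  0  1  1  1  2  2  2  3  0
The P-positions (g = 0) in 0..10 are 0, 1, 2, 10.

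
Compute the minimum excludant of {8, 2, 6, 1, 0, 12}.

The values 0, 1, 2 are all present; 3 is the first non-negative integer missing from the set.

3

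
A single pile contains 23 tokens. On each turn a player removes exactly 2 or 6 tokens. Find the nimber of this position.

Grundy values for subtraction set {2, 6}:
k:     0  1  2  3  4  5  6  7  8  9 10 11 12 13 14 15 16 17 18 19 20 21 22 23
g(k):  0  0  1  1  0  0  1  1  0  0  1  1  0  0  1  1  0  0  1  1  0  0  1  1
So g(23) = 1.

1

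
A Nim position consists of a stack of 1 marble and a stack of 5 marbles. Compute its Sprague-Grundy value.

4

Nim-sum: 1 ⊕ 5 = 4.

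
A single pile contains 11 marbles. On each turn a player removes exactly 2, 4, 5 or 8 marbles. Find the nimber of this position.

Compute g(0), g(1), … for moves {2, 4, 5, 8}:
k:     0  1  2  3  4  5  6  7  8  9 10 11
g(k):  0  0  1  1  2  2  3  0  4  1  0  2
So g(11) = 2.

2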